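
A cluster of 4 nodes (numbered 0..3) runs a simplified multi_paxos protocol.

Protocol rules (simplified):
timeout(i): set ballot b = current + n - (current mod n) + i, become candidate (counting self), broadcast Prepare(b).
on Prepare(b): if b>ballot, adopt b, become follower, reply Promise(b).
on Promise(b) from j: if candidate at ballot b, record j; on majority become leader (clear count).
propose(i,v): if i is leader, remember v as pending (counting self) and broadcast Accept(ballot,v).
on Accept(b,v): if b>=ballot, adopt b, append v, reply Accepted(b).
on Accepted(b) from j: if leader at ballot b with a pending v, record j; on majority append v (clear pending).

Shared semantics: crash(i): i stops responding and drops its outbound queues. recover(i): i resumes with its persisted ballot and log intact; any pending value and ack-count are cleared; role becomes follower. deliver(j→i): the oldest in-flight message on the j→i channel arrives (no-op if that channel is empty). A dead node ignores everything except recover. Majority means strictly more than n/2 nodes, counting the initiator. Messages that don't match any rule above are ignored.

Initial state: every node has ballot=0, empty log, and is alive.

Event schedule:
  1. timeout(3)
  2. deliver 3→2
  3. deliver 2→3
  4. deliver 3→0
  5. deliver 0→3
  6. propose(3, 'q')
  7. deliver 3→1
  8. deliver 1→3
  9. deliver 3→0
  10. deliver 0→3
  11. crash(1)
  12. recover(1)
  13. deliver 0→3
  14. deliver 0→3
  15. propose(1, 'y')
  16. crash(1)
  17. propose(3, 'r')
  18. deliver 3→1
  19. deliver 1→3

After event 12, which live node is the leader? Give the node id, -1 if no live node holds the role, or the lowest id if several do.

3

after 1 — timeout(3): n3:cand/b7/[-]
after 2 — deliver 3→2: n2:foll/b7/[-]
after 3 — deliver 2→3: ·
after 4 — deliver 3→0: n0:foll/b7/[-]
after 5 — deliver 0→3: n3:lead/b7/[-]
after 6 — propose(3,'q'): ·
after 7 — deliver 3→1: n1:foll/b7/[-]
after 8 — deliver 1→3: ·
after 9 — deliver 3→0: n0:foll/b7/[q]
after 10 — deliver 0→3: ·
after 11 — crash(1): n1:✗foll/b7/[-]
after 12 — recover(1): n1:foll/b7/[-]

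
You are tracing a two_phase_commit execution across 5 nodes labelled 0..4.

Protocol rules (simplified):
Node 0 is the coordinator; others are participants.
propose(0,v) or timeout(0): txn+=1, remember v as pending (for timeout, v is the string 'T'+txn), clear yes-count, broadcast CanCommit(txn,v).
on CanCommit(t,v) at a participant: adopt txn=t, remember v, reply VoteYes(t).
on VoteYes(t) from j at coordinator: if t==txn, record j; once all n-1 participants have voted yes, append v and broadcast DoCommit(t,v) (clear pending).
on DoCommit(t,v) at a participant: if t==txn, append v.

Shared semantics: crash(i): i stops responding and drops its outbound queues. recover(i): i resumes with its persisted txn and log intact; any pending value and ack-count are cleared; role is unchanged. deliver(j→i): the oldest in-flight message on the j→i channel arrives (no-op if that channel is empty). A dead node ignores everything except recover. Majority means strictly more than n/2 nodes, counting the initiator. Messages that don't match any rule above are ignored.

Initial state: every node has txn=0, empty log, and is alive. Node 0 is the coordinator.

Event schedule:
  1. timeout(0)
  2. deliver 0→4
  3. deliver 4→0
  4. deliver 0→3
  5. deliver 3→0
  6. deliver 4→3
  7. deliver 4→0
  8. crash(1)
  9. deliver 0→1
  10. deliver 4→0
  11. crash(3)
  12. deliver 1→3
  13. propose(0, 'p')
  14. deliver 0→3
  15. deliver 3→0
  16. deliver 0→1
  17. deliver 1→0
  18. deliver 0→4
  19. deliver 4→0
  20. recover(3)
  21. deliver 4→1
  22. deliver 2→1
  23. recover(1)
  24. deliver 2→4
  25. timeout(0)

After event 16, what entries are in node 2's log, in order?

e1 timeout(0): 0[coor,t=1,-]
e2 deliver 0→4: 4[part,t=1,-]
e3 deliver 4→0: ·
e4 deliver 0→3: 3[part,t=1,-]
e5 deliver 3→0: ·
e6 deliver 4→3: ·
e7 deliver 4→0: ·
e8 crash(1): 1[✗part,t=0,-]
e9 deliver 0→1: ·
e10 deliver 4→0: ·
e11 crash(3): 3[✗part,t=1,-]
e12 deliver 1→3: ·
e13 propose(0,'p'): 0[coor,t=2,-]
e14 deliver 0→3: ·
e15 deliver 3→0: ·
e16 deliver 0→1: ·

empty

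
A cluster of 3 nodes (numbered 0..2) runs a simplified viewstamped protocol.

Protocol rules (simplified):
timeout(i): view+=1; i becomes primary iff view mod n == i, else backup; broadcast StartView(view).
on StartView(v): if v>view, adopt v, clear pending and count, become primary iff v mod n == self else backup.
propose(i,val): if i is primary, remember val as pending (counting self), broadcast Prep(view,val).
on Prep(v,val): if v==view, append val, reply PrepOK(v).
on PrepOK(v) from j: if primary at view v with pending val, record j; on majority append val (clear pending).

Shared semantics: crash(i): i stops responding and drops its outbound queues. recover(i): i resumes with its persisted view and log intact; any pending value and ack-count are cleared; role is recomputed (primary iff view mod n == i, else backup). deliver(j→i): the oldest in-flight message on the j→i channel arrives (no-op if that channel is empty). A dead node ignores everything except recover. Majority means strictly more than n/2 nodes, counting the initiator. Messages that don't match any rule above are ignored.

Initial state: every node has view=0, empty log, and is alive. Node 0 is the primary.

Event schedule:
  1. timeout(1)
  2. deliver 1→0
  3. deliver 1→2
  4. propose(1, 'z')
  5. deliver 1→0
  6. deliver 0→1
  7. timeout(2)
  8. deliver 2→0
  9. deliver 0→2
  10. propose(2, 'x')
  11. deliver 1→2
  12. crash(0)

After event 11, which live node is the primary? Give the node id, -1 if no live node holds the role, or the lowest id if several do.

1

[1] timeout(1) → N1(prim v1 [-])
[2] deliver 1→0 → N0(back v1 [-])
[3] deliver 1→2 → N2(back v1 [-])
[4] propose(1,'z') → ∅
[5] deliver 1→0 → N0(back v1 [z])
[6] deliver 0→1 → N1(prim v1 [z])
[7] timeout(2) → N2(prim v2 [-])
[8] deliver 2→0 → N0(back v2 [z])
[9] deliver 0→2 → ∅
[10] propose(2,'x') → ∅
[11] deliver 1→2 → ∅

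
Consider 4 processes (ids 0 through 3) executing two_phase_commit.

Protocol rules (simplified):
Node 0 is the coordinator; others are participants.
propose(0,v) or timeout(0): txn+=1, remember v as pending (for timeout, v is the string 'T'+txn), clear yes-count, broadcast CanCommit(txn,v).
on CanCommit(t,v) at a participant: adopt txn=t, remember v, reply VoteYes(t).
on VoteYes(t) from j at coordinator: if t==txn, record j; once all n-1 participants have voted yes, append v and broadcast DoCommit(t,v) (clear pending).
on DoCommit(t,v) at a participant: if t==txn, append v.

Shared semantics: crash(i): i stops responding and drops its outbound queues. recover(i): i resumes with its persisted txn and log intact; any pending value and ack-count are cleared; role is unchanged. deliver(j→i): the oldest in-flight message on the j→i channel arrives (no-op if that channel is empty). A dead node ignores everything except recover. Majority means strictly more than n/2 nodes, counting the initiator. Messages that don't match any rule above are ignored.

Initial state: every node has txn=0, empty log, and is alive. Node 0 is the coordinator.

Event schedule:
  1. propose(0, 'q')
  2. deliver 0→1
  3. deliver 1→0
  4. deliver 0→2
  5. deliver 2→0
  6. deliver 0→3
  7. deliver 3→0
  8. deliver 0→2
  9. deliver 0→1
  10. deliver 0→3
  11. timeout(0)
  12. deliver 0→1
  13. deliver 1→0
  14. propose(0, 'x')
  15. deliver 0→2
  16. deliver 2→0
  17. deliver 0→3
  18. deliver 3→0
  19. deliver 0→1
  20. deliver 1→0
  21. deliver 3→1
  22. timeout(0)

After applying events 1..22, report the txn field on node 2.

1. propose(0,'q'):  <0:coor t1 ->
2. deliver 0→1:  <1:part t1 ->
3. deliver 1→0:  nop
4. deliver 0→2:  <2:part t1 ->
5. deliver 2→0:  nop
6. deliver 0→3:  <3:part t1 ->
7. deliver 3→0:  <0:coor t1 q>
8. deliver 0→2:  <2:part t1 q>
9. deliver 0→1:  <1:part t1 q>
10. deliver 0→3:  <3:part t1 q>
11. timeout(0):  <0:coor t2 q>
12. deliver 0→1:  <1:part t2 q>
13. deliver 1→0:  nop
14. propose(0,'x'):  <0:coor t3 q>
15. deliver 0→2:  <2:part t2 q>
16. deliver 2→0:  nop
17. deliver 0→3:  <3:part t2 q>
18. deliver 3→0:  nop
19. deliver 0→1:  <1:part t3 q>
20. deliver 1→0:  nop
21. deliver 3→1:  nop
22. timeout(0):  <0:coor t4 q>

2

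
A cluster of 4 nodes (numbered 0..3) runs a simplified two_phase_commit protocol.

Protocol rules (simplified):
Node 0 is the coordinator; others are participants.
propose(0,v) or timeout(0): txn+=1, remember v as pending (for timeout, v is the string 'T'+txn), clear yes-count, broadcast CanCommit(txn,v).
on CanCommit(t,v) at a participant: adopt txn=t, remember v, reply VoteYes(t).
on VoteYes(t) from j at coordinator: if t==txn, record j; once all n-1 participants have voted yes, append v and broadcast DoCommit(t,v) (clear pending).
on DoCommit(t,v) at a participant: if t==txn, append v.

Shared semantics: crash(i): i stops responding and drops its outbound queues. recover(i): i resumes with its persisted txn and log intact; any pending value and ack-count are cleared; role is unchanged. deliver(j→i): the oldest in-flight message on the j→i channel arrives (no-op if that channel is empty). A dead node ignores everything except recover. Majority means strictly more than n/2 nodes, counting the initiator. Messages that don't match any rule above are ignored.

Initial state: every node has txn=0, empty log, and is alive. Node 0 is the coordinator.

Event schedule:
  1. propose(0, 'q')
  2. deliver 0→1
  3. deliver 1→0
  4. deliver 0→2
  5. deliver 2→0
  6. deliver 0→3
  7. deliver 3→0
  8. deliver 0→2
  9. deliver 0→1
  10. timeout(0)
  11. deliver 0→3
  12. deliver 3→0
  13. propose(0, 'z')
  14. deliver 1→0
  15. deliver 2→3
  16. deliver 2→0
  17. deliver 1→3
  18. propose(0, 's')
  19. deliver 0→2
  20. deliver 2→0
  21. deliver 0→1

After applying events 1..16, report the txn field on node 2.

1

after 1 — propose(0,'q'): n0:coor/t1/[-]
after 2 — deliver 0→1: n1:part/t1/[-]
after 3 — deliver 1→0: ·
after 4 — deliver 0→2: n2:part/t1/[-]
after 5 — deliver 2→0: ·
after 6 — deliver 0→3: n3:part/t1/[-]
after 7 — deliver 3→0: n0:coor/t1/[q]
after 8 — deliver 0→2: n2:part/t1/[q]
after 9 — deliver 0→1: n1:part/t1/[q]
after 10 — timeout(0): n0:coor/t2/[q]
after 11 — deliver 0→3: n3:part/t1/[q]
after 12 — deliver 3→0: ·
after 13 — propose(0,'z'): n0:coor/t3/[q]
after 14 — deliver 1→0: ·
after 15 — deliver 2→3: ·
after 16 — deliver 2→0: ·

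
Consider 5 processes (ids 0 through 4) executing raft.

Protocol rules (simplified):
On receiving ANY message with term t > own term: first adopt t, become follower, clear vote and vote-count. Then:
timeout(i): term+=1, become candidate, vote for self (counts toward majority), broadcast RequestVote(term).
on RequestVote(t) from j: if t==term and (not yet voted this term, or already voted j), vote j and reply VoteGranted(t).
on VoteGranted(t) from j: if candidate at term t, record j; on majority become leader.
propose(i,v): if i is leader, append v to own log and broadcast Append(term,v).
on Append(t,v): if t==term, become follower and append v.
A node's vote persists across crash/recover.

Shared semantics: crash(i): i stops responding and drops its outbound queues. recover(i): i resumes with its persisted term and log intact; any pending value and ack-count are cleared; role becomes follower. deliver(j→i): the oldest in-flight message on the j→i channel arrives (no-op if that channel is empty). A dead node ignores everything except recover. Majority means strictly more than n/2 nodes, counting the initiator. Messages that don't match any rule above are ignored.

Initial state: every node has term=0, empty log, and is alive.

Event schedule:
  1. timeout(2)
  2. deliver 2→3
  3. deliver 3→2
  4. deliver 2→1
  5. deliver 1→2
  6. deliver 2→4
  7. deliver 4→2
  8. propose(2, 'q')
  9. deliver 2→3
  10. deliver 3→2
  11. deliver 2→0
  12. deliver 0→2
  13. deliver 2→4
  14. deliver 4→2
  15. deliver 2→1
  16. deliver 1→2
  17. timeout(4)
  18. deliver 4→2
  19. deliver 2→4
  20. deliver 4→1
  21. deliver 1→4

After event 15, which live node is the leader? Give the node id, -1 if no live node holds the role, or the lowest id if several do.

2

after 1 — timeout(2): n2:cand/t1/[-]
after 2 — deliver 2→3: n3:foll/t1/[-]
after 3 — deliver 3→2: ·
after 4 — deliver 2→1: n1:foll/t1/[-]
after 5 — deliver 1→2: n2:lead/t1/[-]
after 6 — deliver 2→4: n4:foll/t1/[-]
after 7 — deliver 4→2: ·
after 8 — propose(2,'q'): n2:lead/t1/[q]
after 9 — deliver 2→3: n3:foll/t1/[q]
after 10 — deliver 3→2: ·
after 11 — deliver 2→0: n0:foll/t1/[-]
after 12 — deliver 0→2: ·
after 13 — deliver 2→4: n4:foll/t1/[q]
after 14 — deliver 4→2: ·
after 15 — deliver 2→1: n1:foll/t1/[q]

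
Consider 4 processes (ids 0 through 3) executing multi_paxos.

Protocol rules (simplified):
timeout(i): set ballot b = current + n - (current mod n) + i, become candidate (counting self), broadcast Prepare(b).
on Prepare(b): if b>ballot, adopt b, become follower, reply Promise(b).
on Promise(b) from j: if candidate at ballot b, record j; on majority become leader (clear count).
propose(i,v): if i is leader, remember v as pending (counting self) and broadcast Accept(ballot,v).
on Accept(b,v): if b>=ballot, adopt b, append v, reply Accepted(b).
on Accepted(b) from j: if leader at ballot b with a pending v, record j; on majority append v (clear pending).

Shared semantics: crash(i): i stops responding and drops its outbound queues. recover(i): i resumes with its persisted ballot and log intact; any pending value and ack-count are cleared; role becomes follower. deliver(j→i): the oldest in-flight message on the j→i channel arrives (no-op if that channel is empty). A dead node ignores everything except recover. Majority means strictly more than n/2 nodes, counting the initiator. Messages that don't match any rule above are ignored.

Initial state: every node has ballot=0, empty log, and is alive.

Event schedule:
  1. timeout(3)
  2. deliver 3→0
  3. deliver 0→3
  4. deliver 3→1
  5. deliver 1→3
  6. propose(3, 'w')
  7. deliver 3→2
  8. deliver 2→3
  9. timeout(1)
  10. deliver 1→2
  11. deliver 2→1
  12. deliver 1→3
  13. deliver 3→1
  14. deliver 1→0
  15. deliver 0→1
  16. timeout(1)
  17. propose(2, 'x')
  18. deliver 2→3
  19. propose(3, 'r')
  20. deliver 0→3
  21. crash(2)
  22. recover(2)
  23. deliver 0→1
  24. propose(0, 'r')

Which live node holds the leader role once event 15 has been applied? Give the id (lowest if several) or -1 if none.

1

e1 timeout(3): 3[cand,b=7,-]
e2 deliver 3→0: 0[foll,b=7,-]
e3 deliver 0→3: ·
e4 deliver 3→1: 1[foll,b=7,-]
e5 deliver 1→3: 3[lead,b=7,-]
e6 propose(3,'w'): ·
e7 deliver 3→2: 2[foll,b=7,-]
e8 deliver 2→3: ·
e9 timeout(1): 1[cand,b=9,-]
e10 deliver 1→2: 2[foll,b=9,-]
e11 deliver 2→1: ·
e12 deliver 1→3: 3[foll,b=9,-]
e13 deliver 3→1: ·
e14 deliver 1→0: 0[foll,b=9,-]
e15 deliver 0→1: 1[lead,b=9,-]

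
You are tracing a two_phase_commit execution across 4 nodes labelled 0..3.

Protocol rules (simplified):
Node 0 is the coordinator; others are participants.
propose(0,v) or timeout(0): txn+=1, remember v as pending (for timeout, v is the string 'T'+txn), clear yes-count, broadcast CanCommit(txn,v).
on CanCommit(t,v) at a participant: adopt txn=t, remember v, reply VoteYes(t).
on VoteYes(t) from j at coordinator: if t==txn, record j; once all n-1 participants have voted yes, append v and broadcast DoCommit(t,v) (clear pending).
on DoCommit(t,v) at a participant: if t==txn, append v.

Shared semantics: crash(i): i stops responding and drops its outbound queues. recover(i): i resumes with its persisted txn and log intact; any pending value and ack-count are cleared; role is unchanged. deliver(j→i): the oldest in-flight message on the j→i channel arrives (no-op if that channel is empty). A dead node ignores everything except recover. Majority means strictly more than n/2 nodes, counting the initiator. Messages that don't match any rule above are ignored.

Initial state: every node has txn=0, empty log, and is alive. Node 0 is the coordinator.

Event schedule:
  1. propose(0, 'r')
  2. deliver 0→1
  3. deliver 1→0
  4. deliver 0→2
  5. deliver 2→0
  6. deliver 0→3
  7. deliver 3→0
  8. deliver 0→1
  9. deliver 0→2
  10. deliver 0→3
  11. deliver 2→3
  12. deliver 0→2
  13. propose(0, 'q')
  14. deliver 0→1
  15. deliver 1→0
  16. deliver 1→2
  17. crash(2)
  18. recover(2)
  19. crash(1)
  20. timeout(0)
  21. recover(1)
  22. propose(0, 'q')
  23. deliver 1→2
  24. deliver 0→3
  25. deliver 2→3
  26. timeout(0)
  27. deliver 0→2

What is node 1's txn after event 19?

2

[1] propose(0,'r') → N0(coor t1 [-])
[2] deliver 0→1 → N1(part t1 [-])
[3] deliver 1→0 → ∅
[4] deliver 0→2 → N2(part t1 [-])
[5] deliver 2→0 → ∅
[6] deliver 0→3 → N3(part t1 [-])
[7] deliver 3→0 → N0(coor t1 [r])
[8] deliver 0→1 → N1(part t1 [r])
[9] deliver 0→2 → N2(part t1 [r])
[10] deliver 0→3 → N3(part t1 [r])
[11] deliver 2→3 → ∅
[12] deliver 0→2 → ∅
[13] propose(0,'q') → N0(coor t2 [r])
[14] deliver 0→1 → N1(part t2 [r])
[15] deliver 1→0 → ∅
[16] deliver 1→2 → ∅
[17] crash(2) → N2(✗part t1 [r])
[18] recover(2) → N2(part t1 [r])
[19] crash(1) → N1(✗part t2 [r])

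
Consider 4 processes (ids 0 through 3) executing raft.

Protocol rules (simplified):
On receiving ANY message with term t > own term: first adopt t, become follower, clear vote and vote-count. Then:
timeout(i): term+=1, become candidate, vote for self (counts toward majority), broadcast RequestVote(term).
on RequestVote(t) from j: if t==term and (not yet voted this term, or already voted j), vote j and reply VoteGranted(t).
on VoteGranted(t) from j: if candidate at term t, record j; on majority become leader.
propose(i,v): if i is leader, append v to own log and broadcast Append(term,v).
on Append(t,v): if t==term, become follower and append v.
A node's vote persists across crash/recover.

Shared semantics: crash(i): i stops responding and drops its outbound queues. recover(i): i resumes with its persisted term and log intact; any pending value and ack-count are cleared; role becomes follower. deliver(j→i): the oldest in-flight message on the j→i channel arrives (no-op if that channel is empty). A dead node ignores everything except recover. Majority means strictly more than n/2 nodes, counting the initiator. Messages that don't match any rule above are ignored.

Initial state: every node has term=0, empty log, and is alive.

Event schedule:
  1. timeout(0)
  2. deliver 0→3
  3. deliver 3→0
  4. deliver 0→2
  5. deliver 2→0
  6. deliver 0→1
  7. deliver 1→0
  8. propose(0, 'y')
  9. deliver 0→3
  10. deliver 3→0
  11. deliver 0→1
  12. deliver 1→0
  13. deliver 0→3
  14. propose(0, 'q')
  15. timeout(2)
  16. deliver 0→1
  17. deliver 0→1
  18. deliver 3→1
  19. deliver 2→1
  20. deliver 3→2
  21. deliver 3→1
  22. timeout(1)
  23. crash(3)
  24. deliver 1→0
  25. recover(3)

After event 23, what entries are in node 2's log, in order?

empty

e1 timeout(0): 0[cand,t=1,-]
e2 deliver 0→3: 3[foll,t=1,-]
e3 deliver 3→0: ·
e4 deliver 0→2: 2[foll,t=1,-]
e5 deliver 2→0: 0[lead,t=1,-]
e6 deliver 0→1: 1[foll,t=1,-]
e7 deliver 1→0: ·
e8 propose(0,'y'): 0[lead,t=1,y]
e9 deliver 0→3: 3[foll,t=1,y]
e10 deliver 3→0: ·
e11 deliver 0→1: 1[foll,t=1,y]
e12 deliver 1→0: ·
e13 deliver 0→3: ·
e14 propose(0,'q'): 0[lead,t=1,y,q]
e15 timeout(2): 2[cand,t=2,-]
e16 deliver 0→1: 1[foll,t=1,y,q]
e17 deliver 0→1: ·
e18 deliver 3→1: ·
e19 deliver 2→1: 1[foll,t=2,y,q]
e20 deliver 3→2: ·
e21 deliver 3→1: ·
e22 timeout(1): 1[cand,t=3,y,q]
e23 crash(3): 3[✗foll,t=1,y]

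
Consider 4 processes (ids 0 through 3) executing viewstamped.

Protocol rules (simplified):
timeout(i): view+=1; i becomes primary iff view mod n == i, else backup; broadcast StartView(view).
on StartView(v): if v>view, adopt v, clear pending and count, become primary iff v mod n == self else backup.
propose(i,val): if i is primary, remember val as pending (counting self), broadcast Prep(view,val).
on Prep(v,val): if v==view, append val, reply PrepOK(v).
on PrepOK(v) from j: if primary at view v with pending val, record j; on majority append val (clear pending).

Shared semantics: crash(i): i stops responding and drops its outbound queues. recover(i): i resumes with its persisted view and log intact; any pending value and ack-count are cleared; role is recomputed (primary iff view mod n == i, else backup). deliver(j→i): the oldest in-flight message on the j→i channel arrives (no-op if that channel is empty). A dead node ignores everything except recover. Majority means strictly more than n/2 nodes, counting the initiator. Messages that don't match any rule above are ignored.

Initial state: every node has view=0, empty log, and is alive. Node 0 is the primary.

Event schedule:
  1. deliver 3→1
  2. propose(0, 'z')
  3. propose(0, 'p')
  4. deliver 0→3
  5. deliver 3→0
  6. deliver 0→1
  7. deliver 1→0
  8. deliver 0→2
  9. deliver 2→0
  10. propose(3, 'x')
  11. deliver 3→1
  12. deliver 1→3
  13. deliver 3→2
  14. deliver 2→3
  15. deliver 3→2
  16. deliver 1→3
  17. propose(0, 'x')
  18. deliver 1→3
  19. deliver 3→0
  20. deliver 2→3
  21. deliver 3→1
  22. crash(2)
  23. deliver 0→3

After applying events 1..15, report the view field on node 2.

step 1 deliver 3→1: —
step 2 propose(0,'z'): —
step 3 propose(0,'p'): —
step 4 deliver 0→3: 3={back,v=0,log=z}
step 5 deliver 3→0: —
step 6 deliver 0→1: 1={back,v=0,log=z}
step 7 deliver 1→0: 0={prim,v=0,log=p}
step 8 deliver 0→2: 2={back,v=0,log=z}
step 9 deliver 2→0: —
step 10 propose(3,'x'): —
step 11 deliver 3→1: —
step 12 deliver 1→3: —
step 13 deliver 3→2: —
step 14 deliver 2→3: —
step 15 deliver 3→2: —

0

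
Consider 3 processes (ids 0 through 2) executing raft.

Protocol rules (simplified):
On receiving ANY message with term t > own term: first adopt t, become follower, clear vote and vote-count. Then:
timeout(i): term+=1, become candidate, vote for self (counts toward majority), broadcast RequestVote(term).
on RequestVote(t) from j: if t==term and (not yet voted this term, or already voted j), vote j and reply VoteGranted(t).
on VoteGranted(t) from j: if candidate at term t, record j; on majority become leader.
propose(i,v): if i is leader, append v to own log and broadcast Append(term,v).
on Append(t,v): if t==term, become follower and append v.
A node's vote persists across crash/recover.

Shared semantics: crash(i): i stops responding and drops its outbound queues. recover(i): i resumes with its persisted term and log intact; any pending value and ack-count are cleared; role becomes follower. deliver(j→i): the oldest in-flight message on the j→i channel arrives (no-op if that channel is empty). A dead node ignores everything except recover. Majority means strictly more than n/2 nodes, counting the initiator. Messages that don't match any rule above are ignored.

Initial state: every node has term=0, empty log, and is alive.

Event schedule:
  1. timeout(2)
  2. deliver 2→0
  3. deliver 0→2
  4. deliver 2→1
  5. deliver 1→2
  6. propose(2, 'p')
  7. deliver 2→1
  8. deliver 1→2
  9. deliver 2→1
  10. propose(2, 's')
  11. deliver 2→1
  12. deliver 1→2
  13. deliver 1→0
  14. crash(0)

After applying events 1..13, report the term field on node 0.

1

after 1 — timeout(2): n2:cand/t1/[-]
after 2 — deliver 2→0: n0:foll/t1/[-]
after 3 — deliver 0→2: n2:lead/t1/[-]
after 4 — deliver 2→1: n1:foll/t1/[-]
after 5 — deliver 1→2: ·
after 6 — propose(2,'p'): n2:lead/t1/[p]
after 7 — deliver 2→1: n1:foll/t1/[p]
after 8 — deliver 1→2: ·
after 9 — deliver 2→1: ·
after 10 — propose(2,'s'): n2:lead/t1/[p,s]
after 11 — deliver 2→1: n1:foll/t1/[p,s]
after 12 — deliver 1→2: ·
after 13 — deliver 1→0: ·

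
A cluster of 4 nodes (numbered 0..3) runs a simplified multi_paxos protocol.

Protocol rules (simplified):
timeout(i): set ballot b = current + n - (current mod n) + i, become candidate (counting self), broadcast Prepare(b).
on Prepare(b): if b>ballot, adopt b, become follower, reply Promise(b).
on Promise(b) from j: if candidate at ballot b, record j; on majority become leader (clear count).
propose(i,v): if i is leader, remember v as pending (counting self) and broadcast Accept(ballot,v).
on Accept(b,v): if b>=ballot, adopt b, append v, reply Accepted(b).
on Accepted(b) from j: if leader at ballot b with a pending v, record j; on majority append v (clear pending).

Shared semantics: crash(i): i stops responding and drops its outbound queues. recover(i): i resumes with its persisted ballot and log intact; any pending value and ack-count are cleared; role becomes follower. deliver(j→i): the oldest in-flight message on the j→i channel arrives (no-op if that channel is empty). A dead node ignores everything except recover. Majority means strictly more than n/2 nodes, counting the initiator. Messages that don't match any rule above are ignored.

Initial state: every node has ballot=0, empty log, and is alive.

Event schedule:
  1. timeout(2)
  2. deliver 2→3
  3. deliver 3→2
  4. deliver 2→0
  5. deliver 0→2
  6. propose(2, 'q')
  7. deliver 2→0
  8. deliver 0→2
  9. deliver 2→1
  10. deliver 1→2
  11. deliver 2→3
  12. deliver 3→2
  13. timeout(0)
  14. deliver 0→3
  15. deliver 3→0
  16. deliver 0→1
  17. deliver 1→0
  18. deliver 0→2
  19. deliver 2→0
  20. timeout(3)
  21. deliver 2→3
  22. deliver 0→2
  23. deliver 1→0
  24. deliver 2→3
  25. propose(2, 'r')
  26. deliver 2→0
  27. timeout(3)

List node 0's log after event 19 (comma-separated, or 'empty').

1. timeout(2):  <2:cand b6 ->
2. deliver 2→3:  <3:foll b6 ->
3. deliver 3→2:  nop
4. deliver 2→0:  <0:foll b6 ->
5. deliver 0→2:  <2:lead b6 ->
6. propose(2,'q'):  nop
7. deliver 2→0:  <0:foll b6 q>
8. deliver 0→2:  nop
9. deliver 2→1:  <1:foll b6 ->
10. deliver 1→2:  nop
11. deliver 2→3:  <3:foll b6 q>
12. deliver 3→2:  <2:lead b6 q>
13. timeout(0):  <0:cand b8 q>
14. deliver 0→3:  <3:foll b8 q>
15. deliver 3→0:  nop
16. deliver 0→1:  <1:foll b8 ->
17. deliver 1→0:  <0:lead b8 q>
18. deliver 0→2:  <2:foll b8 q>
19. deliver 2→0:  nop

q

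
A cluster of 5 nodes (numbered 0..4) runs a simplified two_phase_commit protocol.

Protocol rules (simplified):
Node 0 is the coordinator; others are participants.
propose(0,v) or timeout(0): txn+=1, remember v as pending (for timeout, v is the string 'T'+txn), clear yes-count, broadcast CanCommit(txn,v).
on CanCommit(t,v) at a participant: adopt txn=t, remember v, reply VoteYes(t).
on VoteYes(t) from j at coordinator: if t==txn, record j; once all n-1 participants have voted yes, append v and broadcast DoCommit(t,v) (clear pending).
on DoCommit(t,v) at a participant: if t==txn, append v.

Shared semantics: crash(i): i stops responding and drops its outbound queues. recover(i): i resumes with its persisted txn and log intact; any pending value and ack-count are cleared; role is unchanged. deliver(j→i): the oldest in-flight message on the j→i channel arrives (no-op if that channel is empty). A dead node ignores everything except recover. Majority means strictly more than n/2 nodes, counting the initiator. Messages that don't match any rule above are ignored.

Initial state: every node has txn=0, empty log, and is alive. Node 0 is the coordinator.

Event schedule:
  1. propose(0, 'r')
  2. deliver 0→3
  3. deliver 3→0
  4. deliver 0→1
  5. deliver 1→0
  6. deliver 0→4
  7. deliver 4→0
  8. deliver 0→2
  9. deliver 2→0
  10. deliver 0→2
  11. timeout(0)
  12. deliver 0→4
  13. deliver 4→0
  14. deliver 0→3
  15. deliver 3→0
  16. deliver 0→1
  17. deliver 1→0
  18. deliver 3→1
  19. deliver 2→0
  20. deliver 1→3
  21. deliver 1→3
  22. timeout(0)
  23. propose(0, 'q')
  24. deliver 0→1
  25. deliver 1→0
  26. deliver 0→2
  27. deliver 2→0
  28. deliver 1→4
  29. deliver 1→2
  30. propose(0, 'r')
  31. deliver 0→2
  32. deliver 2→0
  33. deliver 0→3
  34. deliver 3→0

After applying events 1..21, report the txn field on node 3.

1

[1] propose(0,'r') → N0(coor t1 [-])
[2] deliver 0→3 → N3(part t1 [-])
[3] deliver 3→0 → ∅
[4] deliver 0→1 → N1(part t1 [-])
[5] deliver 1→0 → ∅
[6] deliver 0→4 → N4(part t1 [-])
[7] deliver 4→0 → ∅
[8] deliver 0→2 → N2(part t1 [-])
[9] deliver 2→0 → N0(coor t1 [r])
[10] deliver 0→2 → N2(part t1 [r])
[11] timeout(0) → N0(coor t2 [r])
[12] deliver 0→4 → N4(part t1 [r])
[13] deliver 4→0 → ∅
[14] deliver 0→3 → N3(part t1 [r])
[15] deliver 3→0 → ∅
[16] deliver 0→1 → N1(part t1 [r])
[17] deliver 1→0 → ∅
[18] deliver 3→1 → ∅
[19] deliver 2→0 → ∅
[20] deliver 1→3 → ∅
[21] deliver 1→3 → ∅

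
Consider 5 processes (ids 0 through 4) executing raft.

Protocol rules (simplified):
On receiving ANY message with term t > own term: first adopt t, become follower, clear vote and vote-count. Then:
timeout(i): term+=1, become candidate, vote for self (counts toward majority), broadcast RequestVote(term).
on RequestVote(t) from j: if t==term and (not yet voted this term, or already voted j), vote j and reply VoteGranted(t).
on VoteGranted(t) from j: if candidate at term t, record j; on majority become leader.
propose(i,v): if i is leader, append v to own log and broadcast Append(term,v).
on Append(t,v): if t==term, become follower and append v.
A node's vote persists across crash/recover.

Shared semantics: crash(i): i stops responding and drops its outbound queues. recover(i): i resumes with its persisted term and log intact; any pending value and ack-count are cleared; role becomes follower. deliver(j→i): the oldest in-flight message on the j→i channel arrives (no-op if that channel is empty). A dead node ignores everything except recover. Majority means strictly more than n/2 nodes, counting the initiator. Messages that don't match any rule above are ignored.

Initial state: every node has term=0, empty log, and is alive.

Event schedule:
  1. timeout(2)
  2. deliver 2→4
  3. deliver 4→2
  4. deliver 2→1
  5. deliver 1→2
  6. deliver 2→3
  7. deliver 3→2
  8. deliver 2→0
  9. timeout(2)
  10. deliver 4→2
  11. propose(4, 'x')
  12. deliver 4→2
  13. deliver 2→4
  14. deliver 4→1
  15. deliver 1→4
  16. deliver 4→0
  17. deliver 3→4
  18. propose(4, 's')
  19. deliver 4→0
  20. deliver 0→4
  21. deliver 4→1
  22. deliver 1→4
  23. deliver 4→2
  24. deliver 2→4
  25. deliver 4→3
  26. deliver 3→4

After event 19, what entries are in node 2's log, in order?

after 1 — timeout(2): n2:cand/t1/[-]
after 2 — deliver 2→4: n4:foll/t1/[-]
after 3 — deliver 4→2: ·
after 4 — deliver 2→1: n1:foll/t1/[-]
after 5 — deliver 1→2: n2:lead/t1/[-]
after 6 — deliver 2→3: n3:foll/t1/[-]
after 7 — deliver 3→2: ·
after 8 — deliver 2→0: n0:foll/t1/[-]
after 9 — timeout(2): n2:cand/t2/[-]
after 10 — deliver 4→2: ·
after 11 — propose(4,'x'): ·
after 12 — deliver 4→2: ·
after 13 — deliver 2→4: n4:foll/t2/[-]
after 14 — deliver 4→1: ·
after 15 — deliver 1→4: ·
after 16 — deliver 4→0: ·
after 17 — deliver 3→4: ·
after 18 — propose(4,'s'): ·
after 19 — deliver 4→0: ·

empty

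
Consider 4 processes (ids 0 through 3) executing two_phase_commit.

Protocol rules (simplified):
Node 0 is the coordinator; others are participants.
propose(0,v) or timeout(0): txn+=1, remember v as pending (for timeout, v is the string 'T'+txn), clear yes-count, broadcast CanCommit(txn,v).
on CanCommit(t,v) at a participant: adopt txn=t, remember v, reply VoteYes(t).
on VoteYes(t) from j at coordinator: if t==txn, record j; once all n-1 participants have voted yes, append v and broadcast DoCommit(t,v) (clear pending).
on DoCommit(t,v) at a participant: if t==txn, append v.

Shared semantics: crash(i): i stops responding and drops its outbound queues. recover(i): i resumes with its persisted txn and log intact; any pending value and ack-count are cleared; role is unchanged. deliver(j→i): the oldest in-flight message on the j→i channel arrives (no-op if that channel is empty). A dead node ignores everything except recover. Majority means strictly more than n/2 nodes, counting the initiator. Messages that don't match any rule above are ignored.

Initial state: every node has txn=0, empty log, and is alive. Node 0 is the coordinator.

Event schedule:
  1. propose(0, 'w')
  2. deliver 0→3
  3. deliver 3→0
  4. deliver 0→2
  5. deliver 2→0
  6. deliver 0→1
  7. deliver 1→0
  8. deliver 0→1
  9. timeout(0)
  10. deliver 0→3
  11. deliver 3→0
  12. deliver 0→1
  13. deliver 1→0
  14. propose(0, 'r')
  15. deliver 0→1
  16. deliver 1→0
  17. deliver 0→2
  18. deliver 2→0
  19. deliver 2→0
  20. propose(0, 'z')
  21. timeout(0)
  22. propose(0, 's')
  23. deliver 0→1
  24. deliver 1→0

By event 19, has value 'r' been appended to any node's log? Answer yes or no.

[1] propose(0,'w') → N0(coor t1 [-])
[2] deliver 0→3 → N3(part t1 [-])
[3] deliver 3→0 → ∅
[4] deliver 0→2 → N2(part t1 [-])
[5] deliver 2→0 → ∅
[6] deliver 0→1 → N1(part t1 [-])
[7] deliver 1→0 → N0(coor t1 [w])
[8] deliver 0→1 → N1(part t1 [w])
[9] timeout(0) → N0(coor t2 [w])
[10] deliver 0→3 → N3(part t1 [w])
[11] deliver 3→0 → ∅
[12] deliver 0→1 → N1(part t2 [w])
[13] deliver 1→0 → ∅
[14] propose(0,'r') → N0(coor t3 [w])
[15] deliver 0→1 → N1(part t3 [w])
[16] deliver 1→0 → ∅
[17] deliver 0→2 → N2(part t1 [w])
[18] deliver 2→0 → ∅
[19] deliver 2→0 → ∅

no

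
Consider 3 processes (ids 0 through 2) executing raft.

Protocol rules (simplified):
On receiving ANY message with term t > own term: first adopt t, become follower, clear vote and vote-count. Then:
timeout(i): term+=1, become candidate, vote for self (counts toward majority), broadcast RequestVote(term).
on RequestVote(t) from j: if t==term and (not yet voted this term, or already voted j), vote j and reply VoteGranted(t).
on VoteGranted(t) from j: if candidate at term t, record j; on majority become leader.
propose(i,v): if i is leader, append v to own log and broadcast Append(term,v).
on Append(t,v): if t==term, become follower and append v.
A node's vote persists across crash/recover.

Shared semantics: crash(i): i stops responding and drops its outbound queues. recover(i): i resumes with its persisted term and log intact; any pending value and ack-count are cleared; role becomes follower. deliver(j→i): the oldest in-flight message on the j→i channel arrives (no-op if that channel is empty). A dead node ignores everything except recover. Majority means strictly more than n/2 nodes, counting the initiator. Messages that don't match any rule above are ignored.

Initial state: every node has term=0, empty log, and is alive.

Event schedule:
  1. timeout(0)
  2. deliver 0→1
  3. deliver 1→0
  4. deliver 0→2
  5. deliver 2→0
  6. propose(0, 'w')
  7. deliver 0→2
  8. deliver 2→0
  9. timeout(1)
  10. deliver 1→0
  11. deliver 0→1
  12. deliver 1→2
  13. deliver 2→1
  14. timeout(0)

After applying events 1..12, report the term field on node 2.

2

e1 timeout(0): 0[cand,t=1,-]
e2 deliver 0→1: 1[foll,t=1,-]
e3 deliver 1→0: 0[lead,t=1,-]
e4 deliver 0→2: 2[foll,t=1,-]
e5 deliver 2→0: ·
e6 propose(0,'w'): 0[lead,t=1,w]
e7 deliver 0→2: 2[foll,t=1,w]
e8 deliver 2→0: ·
e9 timeout(1): 1[cand,t=2,-]
e10 deliver 1→0: 0[foll,t=2,w]
e11 deliver 0→1: ·
e12 deliver 1→2: 2[foll,t=2,w]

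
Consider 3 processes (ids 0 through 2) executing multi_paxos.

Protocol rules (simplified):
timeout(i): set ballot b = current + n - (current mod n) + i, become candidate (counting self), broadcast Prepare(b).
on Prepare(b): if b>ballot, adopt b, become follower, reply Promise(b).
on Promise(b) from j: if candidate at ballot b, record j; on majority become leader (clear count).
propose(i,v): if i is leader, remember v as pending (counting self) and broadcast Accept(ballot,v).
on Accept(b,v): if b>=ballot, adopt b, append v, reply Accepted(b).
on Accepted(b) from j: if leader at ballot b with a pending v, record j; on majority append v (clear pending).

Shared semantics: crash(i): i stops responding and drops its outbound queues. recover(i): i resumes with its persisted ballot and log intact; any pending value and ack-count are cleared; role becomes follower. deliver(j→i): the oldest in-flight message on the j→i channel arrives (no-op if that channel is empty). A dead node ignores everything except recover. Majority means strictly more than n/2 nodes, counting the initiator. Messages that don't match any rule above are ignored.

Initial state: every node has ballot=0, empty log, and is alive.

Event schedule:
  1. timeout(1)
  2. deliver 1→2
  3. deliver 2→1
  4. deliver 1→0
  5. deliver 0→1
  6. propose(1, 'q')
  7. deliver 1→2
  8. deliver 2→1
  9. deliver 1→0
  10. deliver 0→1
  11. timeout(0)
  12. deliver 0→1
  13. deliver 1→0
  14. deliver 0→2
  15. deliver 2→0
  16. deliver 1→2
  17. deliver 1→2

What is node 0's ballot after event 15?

6

e1 timeout(1): 1[cand,b=4,-]
e2 deliver 1→2: 2[foll,b=4,-]
e3 deliver 2→1: 1[lead,b=4,-]
e4 deliver 1→0: 0[foll,b=4,-]
e5 deliver 0→1: ·
e6 propose(1,'q'): ·
e7 deliver 1→2: 2[foll,b=4,q]
e8 deliver 2→1: 1[lead,b=4,q]
e9 deliver 1→0: 0[foll,b=4,q]
e10 deliver 0→1: ·
e11 timeout(0): 0[cand,b=6,q]
e12 deliver 0→1: 1[foll,b=6,q]
e13 deliver 1→0: 0[lead,b=6,q]
e14 deliver 0→2: 2[foll,b=6,q]
e15 deliver 2→0: ·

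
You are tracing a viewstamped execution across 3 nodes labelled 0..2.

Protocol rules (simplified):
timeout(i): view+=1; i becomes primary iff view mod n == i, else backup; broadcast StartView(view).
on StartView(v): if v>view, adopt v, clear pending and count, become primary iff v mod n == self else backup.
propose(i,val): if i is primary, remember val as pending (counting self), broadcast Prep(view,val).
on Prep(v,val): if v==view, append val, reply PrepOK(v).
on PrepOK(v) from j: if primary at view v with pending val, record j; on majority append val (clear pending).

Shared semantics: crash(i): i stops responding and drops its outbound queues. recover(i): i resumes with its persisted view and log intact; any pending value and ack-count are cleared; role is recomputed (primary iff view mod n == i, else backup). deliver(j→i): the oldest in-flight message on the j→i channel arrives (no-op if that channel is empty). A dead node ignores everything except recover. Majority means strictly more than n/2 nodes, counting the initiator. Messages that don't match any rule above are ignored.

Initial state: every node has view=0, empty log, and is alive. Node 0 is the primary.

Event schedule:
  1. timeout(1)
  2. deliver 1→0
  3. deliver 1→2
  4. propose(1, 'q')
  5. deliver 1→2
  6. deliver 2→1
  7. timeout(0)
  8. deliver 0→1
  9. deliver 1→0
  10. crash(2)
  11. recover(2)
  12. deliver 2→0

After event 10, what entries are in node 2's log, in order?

q

1. timeout(1):  <1:prim v1 ->
2. deliver 1→0:  <0:back v1 ->
3. deliver 1→2:  <2:back v1 ->
4. propose(1,'q'):  nop
5. deliver 1→2:  <2:back v1 q>
6. deliver 2→1:  <1:prim v1 q>
7. timeout(0):  <0:back v2 ->
8. deliver 0→1:  <1:back v2 q>
9. deliver 1→0:  nop
10. crash(2):  <2:✗back v1 q>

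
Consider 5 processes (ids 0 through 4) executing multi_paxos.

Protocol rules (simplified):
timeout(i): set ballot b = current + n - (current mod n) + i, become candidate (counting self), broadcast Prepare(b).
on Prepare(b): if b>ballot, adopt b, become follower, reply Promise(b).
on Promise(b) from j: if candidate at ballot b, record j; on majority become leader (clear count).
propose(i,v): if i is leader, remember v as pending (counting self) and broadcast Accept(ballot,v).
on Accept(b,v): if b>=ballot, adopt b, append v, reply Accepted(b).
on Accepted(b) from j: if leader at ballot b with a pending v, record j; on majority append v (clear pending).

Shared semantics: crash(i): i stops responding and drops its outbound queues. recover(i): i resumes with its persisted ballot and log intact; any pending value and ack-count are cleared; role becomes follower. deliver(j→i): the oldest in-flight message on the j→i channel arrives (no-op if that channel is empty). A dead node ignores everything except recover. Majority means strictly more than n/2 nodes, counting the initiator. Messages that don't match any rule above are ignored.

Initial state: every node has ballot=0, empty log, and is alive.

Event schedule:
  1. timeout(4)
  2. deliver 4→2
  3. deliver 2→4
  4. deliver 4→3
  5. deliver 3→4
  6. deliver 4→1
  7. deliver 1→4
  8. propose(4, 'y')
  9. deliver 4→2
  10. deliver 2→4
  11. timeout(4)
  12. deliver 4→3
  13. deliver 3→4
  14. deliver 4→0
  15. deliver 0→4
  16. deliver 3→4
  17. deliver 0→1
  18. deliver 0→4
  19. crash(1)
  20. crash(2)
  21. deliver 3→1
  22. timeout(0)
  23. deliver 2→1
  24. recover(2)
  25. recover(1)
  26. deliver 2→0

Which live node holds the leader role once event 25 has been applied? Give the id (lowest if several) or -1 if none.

e1 timeout(4): 4[cand,b=9,-]
e2 deliver 4→2: 2[foll,b=9,-]
e3 deliver 2→4: ·
e4 deliver 4→3: 3[foll,b=9,-]
e5 deliver 3→4: 4[lead,b=9,-]
e6 deliver 4→1: 1[foll,b=9,-]
e7 deliver 1→4: ·
e8 propose(4,'y'): ·
e9 deliver 4→2: 2[foll,b=9,y]
e10 deliver 2→4: ·
e11 timeout(4): 4[cand,b=14,-]
e12 deliver 4→3: 3[foll,b=9,y]
e13 deliver 3→4: ·
e14 deliver 4→0: 0[foll,b=9,-]
e15 deliver 0→4: ·
e16 deliver 3→4: ·
e17 deliver 0→1: ·
e18 deliver 0→4: ·
e19 crash(1): 1[✗foll,b=9,-]
e20 crash(2): 2[✗foll,b=9,y]
e21 deliver 3→1: ·
e22 timeout(0): 0[cand,b=10,-]
e23 deliver 2→1: ·
e24 recover(2): 2[foll,b=9,y]
e25 recover(1): 1[foll,b=9,-]

-1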